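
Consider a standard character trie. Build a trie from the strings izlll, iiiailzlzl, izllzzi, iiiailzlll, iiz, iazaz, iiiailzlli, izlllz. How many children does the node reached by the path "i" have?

3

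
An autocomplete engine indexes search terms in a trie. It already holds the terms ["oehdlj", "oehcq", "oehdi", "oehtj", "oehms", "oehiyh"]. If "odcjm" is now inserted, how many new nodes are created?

Walking "odcjm" from the root, the first 1 characters ("o") follow existing edges; "d" is the first miss.
Each of the 4 remaining characters creates one node.

4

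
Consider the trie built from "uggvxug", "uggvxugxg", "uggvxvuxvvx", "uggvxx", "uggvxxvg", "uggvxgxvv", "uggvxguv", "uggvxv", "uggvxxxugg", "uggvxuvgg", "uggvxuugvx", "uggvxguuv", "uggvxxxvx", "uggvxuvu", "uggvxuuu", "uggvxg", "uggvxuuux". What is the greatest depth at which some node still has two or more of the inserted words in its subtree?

8

Equivalently: take the maximum, over all pairs, of their longest common prefix length.
"uggvxuuu" and "uggvxuuux" agree on "uggvxuuu" (8 characters) before diverging; nothing deeper is shared.
Longest shared-prefix length: 8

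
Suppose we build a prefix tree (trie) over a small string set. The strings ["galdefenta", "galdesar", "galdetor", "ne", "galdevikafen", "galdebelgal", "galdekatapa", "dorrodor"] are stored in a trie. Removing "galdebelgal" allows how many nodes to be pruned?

Walk "galdebelgal" from the leaf back toward the root, removing each node that no remaining word uses.
The suffix "belgal" (6 nodes) is used only by "galdebelgal"; the node for "galde" still has the child "f", so pruning stops there.
Nodes removed: 6

6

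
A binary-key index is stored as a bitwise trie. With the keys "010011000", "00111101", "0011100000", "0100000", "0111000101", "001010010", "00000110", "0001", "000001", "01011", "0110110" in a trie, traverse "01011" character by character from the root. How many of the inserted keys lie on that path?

Check each prefix of "01011" against the stored set — each match is an end-marker on the path.
Prefixes of the query that are stored words: "01011"
Count: 1

1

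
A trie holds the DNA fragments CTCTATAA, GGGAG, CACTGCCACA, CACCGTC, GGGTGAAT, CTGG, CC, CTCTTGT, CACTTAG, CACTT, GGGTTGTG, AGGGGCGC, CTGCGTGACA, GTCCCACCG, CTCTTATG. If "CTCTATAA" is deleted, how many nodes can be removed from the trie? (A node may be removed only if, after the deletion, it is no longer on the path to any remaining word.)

A node on "CTCTATAA"'s path can go only if nothing else ends at it or branches off below it.
The suffix "ATAA" (4 nodes) is used only by "CTCTATAA"; the node for "CTCT" still has the child "T", so pruning stops there.
Nodes removed: 4

4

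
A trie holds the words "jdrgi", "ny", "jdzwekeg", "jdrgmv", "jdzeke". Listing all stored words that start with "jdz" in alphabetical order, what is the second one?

jdzwekeg

Words with prefix "jdz", in lexicographic order: "jdzeke", "jdzwekeg"
Position 2: jdzwekeg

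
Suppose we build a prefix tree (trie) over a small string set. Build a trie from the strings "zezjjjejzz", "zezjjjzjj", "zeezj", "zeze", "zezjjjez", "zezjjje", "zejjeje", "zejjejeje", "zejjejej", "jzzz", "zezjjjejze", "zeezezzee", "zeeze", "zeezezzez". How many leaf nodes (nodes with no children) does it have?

Leaves are exactly the stored words that no other stored word extends.
Those words: "jzzz", "zeezezzee", "zeezezzez", "zeezj", "zejjejeje", "zeze", "zezjjjejze", "zezjjjejzz", "zezjjjez", "zezjjjzjj"
Leaf count: 10

10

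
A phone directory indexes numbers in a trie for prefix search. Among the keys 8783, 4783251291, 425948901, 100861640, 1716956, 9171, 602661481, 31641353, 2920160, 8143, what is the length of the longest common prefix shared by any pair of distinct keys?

Look for the deepest trie node that still has at least two words in its subtree.
e.g. "100861640" and "1716956" share the prefix "1" of length 1; no pair shares a longer one.
Longest shared-prefix length: 1

1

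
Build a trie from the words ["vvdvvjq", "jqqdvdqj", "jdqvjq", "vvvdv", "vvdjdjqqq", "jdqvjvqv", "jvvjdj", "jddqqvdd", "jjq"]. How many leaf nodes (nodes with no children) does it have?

9

Leaves are exactly the stored words that no other stored word extends.
Those words: "jddqqvdd", "jdqvjq", "jdqvjvqv", "jjq", "jqqdvdqj", "jvvjdj", "vvdjdjqqq", "vvdvvjq", "vvvdv"
Leaf count: 9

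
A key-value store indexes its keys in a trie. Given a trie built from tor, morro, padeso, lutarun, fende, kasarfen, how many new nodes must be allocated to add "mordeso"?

Walking "mordeso" from the root, the first 3 characters ("mor") follow existing edges; "d" is the first miss.
So 7 − 3 = 4 new nodes.

4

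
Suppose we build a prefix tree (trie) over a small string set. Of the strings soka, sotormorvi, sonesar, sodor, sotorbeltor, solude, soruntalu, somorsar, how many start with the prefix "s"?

8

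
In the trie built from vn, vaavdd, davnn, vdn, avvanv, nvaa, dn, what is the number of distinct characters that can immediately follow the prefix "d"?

2

Walk "d" from the root, arriving at one node.
Distinct next characters after "d": a, n.
That node has 2 child edges.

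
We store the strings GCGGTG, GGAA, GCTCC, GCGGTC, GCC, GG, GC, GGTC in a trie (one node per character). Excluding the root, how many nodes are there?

16

Trace insertions, counting only characters that open a new branch:
  "GCGGTG" → 6 new (G, C, G, G, T, G)
  "GGAA" → prefix "G" already present; 3 new (G, A, A)
  "GCTCC" → prefix "GC" already present; 3 new (T, C, C)
  "GCGGTC" → prefix "GCGGT" already present; 1 new (C)
  "GCC" → prefix "GC" already present; 1 new (C)
  "GG" → prefix "GG" already present; 0 new (none)
  "GC" → prefix "GC" already present; 0 new (none)
  "GGTC" → prefix "GG" already present; 2 new (T, C)
Total nodes = 6 + 3 + 3 + 1 + 1 + 0 + 0 + 2 = 16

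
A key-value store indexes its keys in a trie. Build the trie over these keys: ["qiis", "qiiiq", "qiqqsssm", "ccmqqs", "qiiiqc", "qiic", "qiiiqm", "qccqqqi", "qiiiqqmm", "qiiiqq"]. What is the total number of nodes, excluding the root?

For each word, the new-node count is its length minus the longest prefix already in the trie:
  "qiis" → 4 new (q, i, i, s)
  "qiiiq" → prefix "qii" already present; 2 new (i, q)
  "qiqqsssm" → prefix "qi" already present; 6 new (q, q, s, s, s, m)
  "ccmqqs" → 6 new (c, c, m, q, q, s)
  "qiiiqc" → prefix "qiiiq" already present; 1 new (c)
  "qiic" → prefix "qii" already present; 1 new (c)
  "qiiiqm" → prefix "qiiiq" already present; 1 new (m)
  "qccqqqi" → prefix "q" already present; 6 new (c, c, q, q, q, i)
  "qiiiqqmm" → prefix "qiiiq" already present; 3 new (q, m, m)
  "qiiiqq" → prefix "qiiiqq" already present; 0 new (none)
Total nodes = 4 + 2 + 6 + 6 + 1 + 1 + 1 + 6 + 3 + 0 = 30

30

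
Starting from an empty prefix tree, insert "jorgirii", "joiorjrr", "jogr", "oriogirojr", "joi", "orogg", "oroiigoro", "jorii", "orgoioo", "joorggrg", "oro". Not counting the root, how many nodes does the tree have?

48

Trace insertions, counting only characters that open a new branch:
  "jorgirii" → 8 new (j, o, r, g, i, r, i, i)
  "joiorjrr" → prefix "jo" already present; 6 new (i, o, r, j, r, r)
  "jogr" → prefix "jo" already present; 2 new (g, r)
  "oriogirojr" → 10 new (o, r, i, o, g, i, r, o, j, r)
  "joi" → prefix "joi" already present; 0 new (none)
  "orogg" → prefix "or" already present; 3 new (o, g, g)
  "oroiigoro" → prefix "oro" already present; 6 new (i, i, g, o, r, o)
  "jorii" → prefix "jor" already present; 2 new (i, i)
  "orgoioo" → prefix "or" already present; 5 new (g, o, i, o, o)
  "joorggrg" → prefix "jo" already present; 6 new (o, r, g, g, r, g)
  "oro" → prefix "oro" already present; 0 new (none)
Total nodes = 8 + 6 + 2 + 10 + 0 + 3 + 6 + 2 + 5 + 6 + 0 = 48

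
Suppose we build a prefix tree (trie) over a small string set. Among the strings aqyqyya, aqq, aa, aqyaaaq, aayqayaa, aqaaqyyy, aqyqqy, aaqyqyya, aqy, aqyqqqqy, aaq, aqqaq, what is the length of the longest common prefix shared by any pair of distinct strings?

5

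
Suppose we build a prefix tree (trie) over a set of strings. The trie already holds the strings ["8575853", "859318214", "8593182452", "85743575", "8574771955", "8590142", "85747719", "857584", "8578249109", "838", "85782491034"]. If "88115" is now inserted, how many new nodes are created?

4

Walking "88115" from the root, the first 1 characters ("8") follow existing edges; "8" is the first miss.
So 5 − 1 = 4 new nodes.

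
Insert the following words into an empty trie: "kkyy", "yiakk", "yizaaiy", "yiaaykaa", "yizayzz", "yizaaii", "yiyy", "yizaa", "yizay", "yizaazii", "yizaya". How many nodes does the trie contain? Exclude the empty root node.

Insert word by word; a character creates a node only if that edge doesn't already exist:
  "kkyy" → 4 new (k, k, y, y)
  "yiakk" → 5 new (y, i, a, k, k)
  "yizaaiy" → prefix "yi" already present; 5 new (z, a, a, i, y)
  "yiaaykaa" → prefix "yia" already present; 5 new (a, y, k, a, a)
  "yizayzz" → prefix "yiza" already present; 3 new (y, z, z)
  "yizaaii" → prefix "yizaai" already present; 1 new (i)
  "yiyy" → prefix "yi" already present; 2 new (y, y)
  "yizaa" → prefix "yizaa" already present; 0 new (none)
  "yizay" → prefix "yizay" already present; 0 new (none)
  "yizaazii" → prefix "yizaa" already present; 3 new (z, i, i)
  "yizaya" → prefix "yizay" already present; 1 new (a)
Total nodes = 4 + 5 + 5 + 5 + 3 + 1 + 2 + 0 + 0 + 3 + 1 = 29

29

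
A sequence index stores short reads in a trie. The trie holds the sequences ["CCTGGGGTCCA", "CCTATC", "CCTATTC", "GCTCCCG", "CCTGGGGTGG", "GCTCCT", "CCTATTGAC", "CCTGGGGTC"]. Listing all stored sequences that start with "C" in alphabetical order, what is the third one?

CCTATTGAC

DFS of the "C" subtree visits, in order: "CCTATC", "CCTATTC", "CCTATTGAC", "CCTGGGGTC", "CCTGGGGTCCA", "CCTGGGGTGG"
Position 3: CCTATTGAC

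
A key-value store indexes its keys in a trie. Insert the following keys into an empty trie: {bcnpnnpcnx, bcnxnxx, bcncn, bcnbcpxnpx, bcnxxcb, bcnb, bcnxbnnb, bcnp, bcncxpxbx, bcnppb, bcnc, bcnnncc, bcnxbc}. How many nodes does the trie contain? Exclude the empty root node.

42

For each word, the new-node count is its length minus the longest prefix already in the trie:
  "bcnpnnpcnx" → 10 new (b, c, n, p, n, n, p, c, n, x)
  "bcnxnxx" → prefix "bcn" already present; 4 new (x, n, x, x)
  "bcncn" → prefix "bcn" already present; 2 new (c, n)
  "bcnbcpxnpx" → prefix "bcn" already present; 7 new (b, c, p, x, n, p, x)
  "bcnxxcb" → prefix "bcnx" already present; 3 new (x, c, b)
  "bcnb" → prefix "bcnb" already present; 0 new (none)
  "bcnxbnnb" → prefix "bcnx" already present; 4 new (b, n, n, b)
  "bcnp" → prefix "bcnp" already present; 0 new (none)
  "bcncxpxbx" → prefix "bcnc" already present; 5 new (x, p, x, b, x)
  "bcnppb" → prefix "bcnp" already present; 2 new (p, b)
  "bcnc" → prefix "bcnc" already present; 0 new (none)
  "bcnnncc" → prefix "bcn" already present; 4 new (n, n, c, c)
  "bcnxbc" → prefix "bcnxb" already present; 1 new (c)
Total nodes = 10 + 4 + 2 + 7 + 3 + 0 + 4 + 0 + 5 + 2 + 0 + 4 + 1 = 42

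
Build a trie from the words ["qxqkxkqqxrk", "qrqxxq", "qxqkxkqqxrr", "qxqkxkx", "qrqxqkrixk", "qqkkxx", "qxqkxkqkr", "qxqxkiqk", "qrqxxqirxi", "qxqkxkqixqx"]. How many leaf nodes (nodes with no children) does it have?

9

Leaves are exactly the stored words that no other stored word extends.
Those words: "qqkkxx", "qrqxqkrixk", "qrqxxqirxi", "qxqkxkqixqx", "qxqkxkqkr", "qxqkxkqqxrk", "qxqkxkqqxrr", "qxqkxkx", "qxqxkiqk"
Leaf count: 9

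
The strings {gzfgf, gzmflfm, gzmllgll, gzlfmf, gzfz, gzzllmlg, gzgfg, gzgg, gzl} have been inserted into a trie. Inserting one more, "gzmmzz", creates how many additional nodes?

3

Walking "gzmmzz" from the root, the first 3 characters ("gzm") follow existing edges; "m" is the first miss.
New nodes needed: |"gzmmzz"| − 3 = 6 − 3 = 3.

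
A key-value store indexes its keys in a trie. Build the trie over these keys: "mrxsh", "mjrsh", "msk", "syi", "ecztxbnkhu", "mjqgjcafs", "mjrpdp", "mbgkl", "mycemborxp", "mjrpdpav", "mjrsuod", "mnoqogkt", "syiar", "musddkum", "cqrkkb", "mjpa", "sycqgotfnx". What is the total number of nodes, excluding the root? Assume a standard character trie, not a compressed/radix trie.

84

Trace insertions, counting only characters that open a new branch:
  "mrxsh" → 5 new (m, r, x, s, h)
  "mjrsh" → prefix "m" already present; 4 new (j, r, s, h)
  "msk" → prefix "m" already present; 2 new (s, k)
  "syi" → 3 new (s, y, i)
  "ecztxbnkhu" → 10 new (e, c, z, t, x, b, n, k, h, u)
  "mjqgjcafs" → prefix "mj" already present; 7 new (q, g, j, c, a, f, s)
  "mjrpdp" → prefix "mjr" already present; 3 new (p, d, p)
  "mbgkl" → prefix "m" already present; 4 new (b, g, k, l)
  "mycemborxp" → prefix "m" already present; 9 new (y, c, e, m, b, o, r, x, p)
  "mjrpdpav" → prefix "mjrpdp" already present; 2 new (a, v)
  "mjrsuod" → prefix "mjrs" already present; 3 new (u, o, d)
  "mnoqogkt" → prefix "m" already present; 7 new (n, o, q, o, g, k, t)
  "syiar" → prefix "syi" already present; 2 new (a, r)
  "musddkum" → prefix "m" already present; 7 new (u, s, d, d, k, u, m)
  "cqrkkb" → 6 new (c, q, r, k, k, b)
  "mjpa" → prefix "mj" already present; 2 new (p, a)
  "sycqgotfnx" → prefix "sy" already present; 8 new (c, q, g, o, t, f, n, x)
Total nodes = 5 + 4 + 2 + 3 + 10 + 7 + 3 + 4 + 9 + 2 + 3 + 7 + 2 + 7 + 6 + 2 + 8 = 84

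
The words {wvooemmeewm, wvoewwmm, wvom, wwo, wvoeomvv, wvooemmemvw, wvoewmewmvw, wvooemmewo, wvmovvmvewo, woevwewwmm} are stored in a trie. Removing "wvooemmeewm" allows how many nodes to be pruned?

A node on "wvooemmeewm"'s path can go only if nothing else ends at it or branches off below it.
The suffix "ewm" (3 nodes) is used only by "wvooemmeewm"; the node for "wvooemme" still has the child "m", so pruning stops there.
Nodes removed: 3

3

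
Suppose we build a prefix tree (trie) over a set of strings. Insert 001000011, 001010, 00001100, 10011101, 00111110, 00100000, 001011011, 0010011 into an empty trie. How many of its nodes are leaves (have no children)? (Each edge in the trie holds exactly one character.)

Leaves are exactly the stored words that no other stored word extends.
Those words: "00001100", "00100000", "001000011", "0010011", "001010", "001011011", "00111110", "10011101"
Leaf count: 8

8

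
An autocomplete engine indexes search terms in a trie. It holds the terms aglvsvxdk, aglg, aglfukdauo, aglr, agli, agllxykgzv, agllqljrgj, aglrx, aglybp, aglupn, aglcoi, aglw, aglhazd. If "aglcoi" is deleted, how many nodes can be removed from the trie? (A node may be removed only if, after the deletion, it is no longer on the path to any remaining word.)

3

After clearing the end-marker at "aglcoi", prune upward until reaching a node still needed by another word.
The suffix "coi" (3 nodes) is used only by "aglcoi"; the node for "agl" still has the child "v", so pruning stops there.
Nodes removed: 3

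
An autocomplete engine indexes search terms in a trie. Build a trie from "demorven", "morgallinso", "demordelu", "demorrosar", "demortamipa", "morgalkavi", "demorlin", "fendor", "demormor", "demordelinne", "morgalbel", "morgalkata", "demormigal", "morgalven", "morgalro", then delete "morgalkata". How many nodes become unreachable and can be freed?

After clearing the end-marker at "morgalkata", prune upward until reaching a node still needed by another word.
The suffix "ta" (2 nodes) is used only by "morgalkata"; the node for "morgalka" still has the child "v", so pruning stops there.
Nodes removed: 2

2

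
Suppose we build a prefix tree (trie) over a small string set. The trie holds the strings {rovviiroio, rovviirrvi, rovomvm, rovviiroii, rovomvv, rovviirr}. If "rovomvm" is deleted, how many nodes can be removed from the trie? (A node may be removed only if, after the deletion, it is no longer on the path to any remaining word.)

1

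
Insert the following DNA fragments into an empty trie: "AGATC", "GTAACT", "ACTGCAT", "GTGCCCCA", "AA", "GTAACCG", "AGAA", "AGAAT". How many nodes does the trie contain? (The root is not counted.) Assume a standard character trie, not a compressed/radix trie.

Trace insertions, counting only characters that open a new branch:
  "AGATC" → 5 new (A, G, A, T, C)
  "GTAACT" → 6 new (G, T, A, A, C, T)
  "ACTGCAT" → prefix "A" already present; 6 new (C, T, G, C, A, T)
  "GTGCCCCA" → prefix "GT" already present; 6 new (G, C, C, C, C, A)
  "AA" → prefix "A" already present; 1 new (A)
  "GTAACCG" → prefix "GTAAC" already present; 2 new (C, G)
  "AGAA" → prefix "AGA" already present; 1 new (A)
  "AGAAT" → prefix "AGAA" already present; 1 new (T)
Total nodes = 5 + 6 + 6 + 6 + 1 + 2 + 1 + 1 = 28

28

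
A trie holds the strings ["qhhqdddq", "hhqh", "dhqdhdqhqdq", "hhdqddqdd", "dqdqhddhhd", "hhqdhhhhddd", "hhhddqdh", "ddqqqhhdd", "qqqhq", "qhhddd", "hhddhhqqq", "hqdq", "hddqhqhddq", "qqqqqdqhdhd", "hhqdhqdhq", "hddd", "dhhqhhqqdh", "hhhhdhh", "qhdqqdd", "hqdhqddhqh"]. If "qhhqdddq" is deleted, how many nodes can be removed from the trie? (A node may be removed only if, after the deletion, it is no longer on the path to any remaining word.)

5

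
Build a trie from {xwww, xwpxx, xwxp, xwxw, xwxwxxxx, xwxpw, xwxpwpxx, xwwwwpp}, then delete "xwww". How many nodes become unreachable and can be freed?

0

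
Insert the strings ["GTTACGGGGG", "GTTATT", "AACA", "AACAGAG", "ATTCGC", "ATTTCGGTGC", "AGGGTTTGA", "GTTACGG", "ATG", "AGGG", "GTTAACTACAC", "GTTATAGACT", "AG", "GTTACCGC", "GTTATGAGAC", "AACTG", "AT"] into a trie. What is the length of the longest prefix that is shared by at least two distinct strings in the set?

Look for the deepest trie node that still has at least two words in its subtree.
e.g. "GTTACGG" and "GTTACGGGGG" share the prefix "GTTACGG" of length 7; no pair shares a longer one.
Longest shared-prefix length: 7

7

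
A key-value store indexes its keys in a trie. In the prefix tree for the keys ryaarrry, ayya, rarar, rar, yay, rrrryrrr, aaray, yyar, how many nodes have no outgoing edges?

Leaves are exactly the stored words that no other stored word extends.
Those words: "aaray", "ayya", "rarar", "rrrryrrr", "ryaarrry", "yay", "yyar"
Leaf count: 7

7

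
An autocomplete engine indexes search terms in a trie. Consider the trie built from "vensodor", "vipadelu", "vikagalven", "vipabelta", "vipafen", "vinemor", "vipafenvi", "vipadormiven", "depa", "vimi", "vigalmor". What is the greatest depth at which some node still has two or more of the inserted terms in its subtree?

Equivalently: take the maximum, over all pairs, of their longest common prefix length.
e.g. "vipafen" and "vipafenvi" share the prefix "vipafen" of length 7; no pair shares a longer one.
Longest shared-prefix length: 7

7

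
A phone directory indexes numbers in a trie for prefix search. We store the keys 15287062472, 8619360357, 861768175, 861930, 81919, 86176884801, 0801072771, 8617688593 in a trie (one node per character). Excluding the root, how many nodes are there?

Trace insertions, counting only characters that open a new branch:
  "15287062472" → 11 new (1, 5, 2, 8, 7, 0, 6, 2, 4, 7, 2)
  "8619360357" → 10 new (8, 6, 1, 9, 3, 6, 0, 3, 5, 7)
  "861768175" → prefix "861" already present; 6 new (7, 6, 8, 1, 7, 5)
  "861930" → prefix "86193" already present; 1 new (0)
  "81919" → prefix "8" already present; 4 new (1, 9, 1, 9)
  "86176884801" → prefix "861768" already present; 5 new (8, 4, 8, 0, 1)
  "0801072771" → 10 new (0, 8, 0, 1, 0, 7, 2, 7, 7, 1)
  "8617688593" → prefix "8617688" already present; 3 new (5, 9, 3)
Total nodes = 11 + 10 + 6 + 1 + 4 + 5 + 10 + 3 = 50

50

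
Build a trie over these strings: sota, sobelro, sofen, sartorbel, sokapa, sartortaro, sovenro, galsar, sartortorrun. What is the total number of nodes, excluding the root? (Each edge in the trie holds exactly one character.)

Trace insertions, counting only characters that open a new branch:
  "sota" → 4 new (s, o, t, a)
  "sobelro" → prefix "so" already present; 5 new (b, e, l, r, o)
  "sofen" → prefix "so" already present; 3 new (f, e, n)
  "sartorbel" → prefix "s" already present; 8 new (a, r, t, o, r, b, e, l)
  "sokapa" → prefix "so" already present; 4 new (k, a, p, a)
  "sartortaro" → prefix "sartor" already present; 4 new (t, a, r, o)
  "sovenro" → prefix "so" already present; 5 new (v, e, n, r, o)
  "galsar" → 6 new (g, a, l, s, a, r)
  "sartortorrun" → prefix "sartort" already present; 5 new (o, r, r, u, n)
Total nodes = 4 + 5 + 3 + 8 + 4 + 4 + 5 + 6 + 5 = 44

44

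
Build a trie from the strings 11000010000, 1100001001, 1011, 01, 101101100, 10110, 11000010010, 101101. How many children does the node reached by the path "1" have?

2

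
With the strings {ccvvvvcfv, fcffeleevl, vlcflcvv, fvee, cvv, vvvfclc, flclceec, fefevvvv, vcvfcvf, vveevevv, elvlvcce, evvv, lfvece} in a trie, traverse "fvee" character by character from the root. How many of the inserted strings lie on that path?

Traverse "fvee" character by character; count nodes along the way that are marked as word ends.
Prefixes of the query that are stored words: "fvee"
Count: 1

1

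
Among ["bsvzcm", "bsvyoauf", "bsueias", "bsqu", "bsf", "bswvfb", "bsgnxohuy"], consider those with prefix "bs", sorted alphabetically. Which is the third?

bsqu

DFS of the "bs" subtree visits, in order: "bsf", "bsgnxohuy", "bsqu", "bsueias", "bsvyoauf", "bsvzcm", "bswvfb"
Position 3: bsqu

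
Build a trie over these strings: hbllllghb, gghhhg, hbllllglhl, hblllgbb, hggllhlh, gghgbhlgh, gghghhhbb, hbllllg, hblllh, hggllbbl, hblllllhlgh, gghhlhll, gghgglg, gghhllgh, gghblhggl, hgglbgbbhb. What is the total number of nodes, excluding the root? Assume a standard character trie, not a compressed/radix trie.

Trace insertions, counting only characters that open a new branch:
  "hbllllghb" → 9 new (h, b, l, l, l, l, g, h, b)
  "gghhhg" → 6 new (g, g, h, h, h, g)
  "hbllllglhl" → prefix "hbllllg" already present; 3 new (l, h, l)
  "hblllgbb" → prefix "hblll" already present; 3 new (g, b, b)
  "hggllhlh" → prefix "h" already present; 7 new (g, g, l, l, h, l, h)
  "gghgbhlgh" → prefix "ggh" already present; 6 new (g, b, h, l, g, h)
  "gghghhhbb" → prefix "gghg" already present; 5 new (h, h, h, b, b)
  "hbllllg" → prefix "hbllllg" already present; 0 new (none)
  "hblllh" → prefix "hblll" already present; 1 new (h)
  "hggllbbl" → prefix "hggll" already present; 3 new (b, b, l)
  "hblllllhlgh" → prefix "hbllll" already present; 5 new (l, h, l, g, h)
  "gghhlhll" → prefix "gghh" already present; 4 new (l, h, l, l)
  "gghgglg" → prefix "gghg" already present; 3 new (g, l, g)
  "gghhllgh" → prefix "gghhl" already present; 3 new (l, g, h)
  "gghblhggl" → prefix "ggh" already present; 6 new (b, l, h, g, g, l)
  "hgglbgbbhb" → prefix "hggl" already present; 6 new (b, g, b, b, h, b)
Total nodes = 9 + 6 + 3 + 3 + 7 + 6 + 5 + 0 + 1 + 3 + 5 + 4 + 3 + 3 + 6 + 6 = 70

70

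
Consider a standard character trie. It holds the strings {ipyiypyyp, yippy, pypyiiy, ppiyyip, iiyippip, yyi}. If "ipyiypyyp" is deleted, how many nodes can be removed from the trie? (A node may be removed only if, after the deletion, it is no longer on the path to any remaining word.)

After clearing the end-marker at "ipyiypyyp", prune upward until reaching a node still needed by another word.
The suffix "pyiypyyp" (8 nodes) is used only by "ipyiypyyp"; the node for "i" still has the child "i", so pruning stops there.
Nodes removed: 8

8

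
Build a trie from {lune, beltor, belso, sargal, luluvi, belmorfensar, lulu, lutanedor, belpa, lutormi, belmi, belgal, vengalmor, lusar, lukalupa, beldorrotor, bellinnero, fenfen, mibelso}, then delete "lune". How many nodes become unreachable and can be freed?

Walk "lune" from the leaf back toward the root, removing each node that no remaining word uses.
The suffix "ne" (2 nodes) is used only by "lune"; the node for "lu" still has the child "l", so pruning stops there.
Nodes removed: 2

2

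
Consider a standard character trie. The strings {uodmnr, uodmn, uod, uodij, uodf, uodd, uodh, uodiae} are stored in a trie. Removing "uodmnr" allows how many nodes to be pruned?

1

A node on "uodmnr"'s path can go only if nothing else ends at it or branches off below it.
The suffix "r" (1 node) is used only by "uodmnr"; "uodmn" is itself a stored word, so pruning stops there.
Nodes removed: 1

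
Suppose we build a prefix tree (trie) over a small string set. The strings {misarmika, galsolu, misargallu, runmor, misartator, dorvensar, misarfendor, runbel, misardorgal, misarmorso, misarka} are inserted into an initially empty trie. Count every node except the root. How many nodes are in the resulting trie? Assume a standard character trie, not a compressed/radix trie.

Count nodes per top-level branch (shared prefixes stored once):
  'd'-branch (dorvensar): 9 nodes
  'g'-branch (galsolu): 7 nodes
  'm'-branch (misardorgal, misarfendor, misargallu, misarka, misarmika, misarmorso, misartator): 37 nodes
  'r'-branch (runbel, runmor): 9 nodes
Sum: 62

62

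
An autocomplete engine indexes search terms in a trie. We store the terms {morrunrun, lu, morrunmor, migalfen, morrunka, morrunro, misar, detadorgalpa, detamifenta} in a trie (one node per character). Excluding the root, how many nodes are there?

46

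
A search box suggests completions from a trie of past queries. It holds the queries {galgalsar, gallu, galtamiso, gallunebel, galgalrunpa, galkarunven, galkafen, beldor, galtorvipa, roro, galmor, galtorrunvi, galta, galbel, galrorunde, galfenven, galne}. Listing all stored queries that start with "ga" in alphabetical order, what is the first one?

galbel

Filter for "ga…" and sort: "galbel", "galfenven", "galgalrunpa", "galgalsar", "galkafen", "galkarunven", "gallu", "gallunebel", "galmor", "galne", "galrorunde", "galta", "galtamiso", "galtorrunvi", "galtorvipa"
The 1st is galbel.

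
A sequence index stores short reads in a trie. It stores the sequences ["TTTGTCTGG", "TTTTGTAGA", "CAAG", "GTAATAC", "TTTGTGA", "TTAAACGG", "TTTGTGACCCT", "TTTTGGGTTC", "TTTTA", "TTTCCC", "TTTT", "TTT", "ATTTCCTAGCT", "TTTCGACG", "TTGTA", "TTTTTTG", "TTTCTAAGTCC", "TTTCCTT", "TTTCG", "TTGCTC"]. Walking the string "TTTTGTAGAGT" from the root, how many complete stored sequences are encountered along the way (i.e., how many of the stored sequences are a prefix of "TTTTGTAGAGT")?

3

Check each prefix of "TTTTGTAGAGT" against the stored set — each match is an end-marker on the path.
Prefixes of the query that are stored words: "TTT", "TTTT", "TTTTGTAGA"
Count: 3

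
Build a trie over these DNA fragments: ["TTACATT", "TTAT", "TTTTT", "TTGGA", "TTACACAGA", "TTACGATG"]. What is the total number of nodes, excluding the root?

22

Trie structure (* marks end of a word):
(root)
└─ T
   └─ T
      ├─ A
      │  ├─ C
      │  │  ├─ A
      │  │  │  ├─ C
      │  │  │  │  └─ A
      │  │  │  │     └─ G
      │  │  │  │        └─ A *
      │  │  │  └─ T
      │  │  │     └─ T *
      │  │  └─ G
      │  │     └─ A
      │  │        └─ T
      │  │           └─ G *
      │  └─ T *
      ├─ G
      │  └─ G
      │     └─ A *
      └─ T
         └─ T
            └─ T *
Counting every labelled node above: 22.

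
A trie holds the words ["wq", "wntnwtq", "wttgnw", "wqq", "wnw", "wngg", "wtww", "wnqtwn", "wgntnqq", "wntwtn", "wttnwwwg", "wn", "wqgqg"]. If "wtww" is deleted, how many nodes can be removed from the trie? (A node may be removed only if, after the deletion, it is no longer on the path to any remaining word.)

Walk "wtww" from the leaf back toward the root, removing each node that no remaining word uses.
The suffix "ww" (2 nodes) is used only by "wtww"; the node for "wt" still has the child "t", so pruning stops there.
Nodes removed: 2

2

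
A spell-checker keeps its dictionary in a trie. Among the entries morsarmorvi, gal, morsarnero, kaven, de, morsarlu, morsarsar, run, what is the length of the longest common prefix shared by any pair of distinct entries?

Equivalently: take the maximum, over all pairs, of their longest common prefix length.
"morsarlu" and "morsarmorvi" agree on "morsar" (6 characters) before diverging; nothing deeper is shared.
Longest shared-prefix length: 6

6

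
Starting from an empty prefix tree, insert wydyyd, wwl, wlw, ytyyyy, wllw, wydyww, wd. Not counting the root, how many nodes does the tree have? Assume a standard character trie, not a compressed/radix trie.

Trace insertions, counting only characters that open a new branch:
  "wydyyd" → 6 new (w, y, d, y, y, d)
  "wwl" → prefix "w" already present; 2 new (w, l)
  "wlw" → prefix "w" already present; 2 new (l, w)
  "ytyyyy" → 6 new (y, t, y, y, y, y)
  "wllw" → prefix "wl" already present; 2 new (l, w)
  "wydyww" → prefix "wydy" already present; 2 new (w, w)
  "wd" → prefix "w" already present; 1 new (d)
Total nodes = 6 + 2 + 2 + 6 + 2 + 2 + 1 = 21

21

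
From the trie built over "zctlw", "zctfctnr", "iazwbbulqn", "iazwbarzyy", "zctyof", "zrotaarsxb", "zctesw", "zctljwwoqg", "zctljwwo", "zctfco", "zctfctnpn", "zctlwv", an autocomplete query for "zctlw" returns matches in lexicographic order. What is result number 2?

zctlwv

Filter for "zctlw…" and sort: "zctlw", "zctlwv"
The 2nd is zctlwv.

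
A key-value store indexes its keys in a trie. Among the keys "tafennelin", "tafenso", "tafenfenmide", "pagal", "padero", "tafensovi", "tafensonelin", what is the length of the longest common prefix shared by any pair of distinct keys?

Equivalently: take the maximum, over all pairs, of their longest common prefix length.
"tafenso" and "tafensonelin" agree on "tafenso" (7 characters) before diverging; nothing deeper is shared.
Longest shared-prefix length: 7

7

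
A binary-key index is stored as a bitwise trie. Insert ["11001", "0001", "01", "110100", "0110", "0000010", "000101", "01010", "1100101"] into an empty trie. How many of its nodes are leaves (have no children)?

A leaf is a node with no children — equivalently, the end of a word that is not a proper prefix of any other stored word.
Those words: "0000010", "000101", "01010", "0110", "1100101", "110100"
Leaf count: 6

6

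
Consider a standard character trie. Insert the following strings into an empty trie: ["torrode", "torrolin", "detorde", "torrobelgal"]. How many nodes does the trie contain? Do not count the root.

Trie structure (* marks end of a word):
(root)
├─ d
│  └─ e
│     └─ t
│        └─ o
│           └─ r
│              └─ d
│                 └─ e *
└─ t
   └─ o
      └─ r
         └─ r
            └─ o
               ├─ b
               │  └─ e
               │     └─ l
               │        └─ g
               │           └─ a
               │              └─ l *
               ├─ d
               │  └─ e *
               └─ l
                  └─ i
                     └─ n *
Counting every labelled node above: 23.

23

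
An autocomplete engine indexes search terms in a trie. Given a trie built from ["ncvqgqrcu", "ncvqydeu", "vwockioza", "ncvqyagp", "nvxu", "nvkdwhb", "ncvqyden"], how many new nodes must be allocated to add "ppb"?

3

"ppb" shares no prefix with any stored word, so all 3 characters open new nodes.
3 − 0 = 3 new nodes.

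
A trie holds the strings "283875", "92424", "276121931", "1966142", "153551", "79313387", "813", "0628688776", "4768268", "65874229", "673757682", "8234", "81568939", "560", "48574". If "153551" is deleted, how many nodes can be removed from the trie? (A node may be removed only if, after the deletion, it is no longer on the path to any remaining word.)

After clearing the end-marker at "153551", prune upward until reaching a node still needed by another word.
The suffix "53551" (5 nodes) is used only by "153551"; the node for "1" still has the child "9", so pruning stops there.
Nodes removed: 5

5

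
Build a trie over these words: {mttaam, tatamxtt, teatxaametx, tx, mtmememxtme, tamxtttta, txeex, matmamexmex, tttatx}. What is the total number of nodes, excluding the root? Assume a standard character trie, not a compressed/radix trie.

For each word, the new-node count is its length minus the longest prefix already in the trie:
  "mttaam" → 6 new (m, t, t, a, a, m)
  "tatamxtt" → 8 new (t, a, t, a, m, x, t, t)
  "teatxaametx" → prefix "t" already present; 10 new (e, a, t, x, a, a, m, e, t, x)
  "tx" → prefix "t" already present; 1 new (x)
  "mtmememxtme" → prefix "mt" already present; 9 new (m, e, m, e, m, x, t, m, e)
  "tamxtttta" → prefix "ta" already present; 7 new (m, x, t, t, t, t, a)
  "txeex" → prefix "tx" already present; 3 new (e, e, x)
  "matmamexmex" → prefix "m" already present; 10 new (a, t, m, a, m, e, x, m, e, x)
  "tttatx" → prefix "t" already present; 5 new (t, t, a, t, x)
Total nodes = 6 + 8 + 10 + 1 + 9 + 7 + 3 + 10 + 5 = 59

59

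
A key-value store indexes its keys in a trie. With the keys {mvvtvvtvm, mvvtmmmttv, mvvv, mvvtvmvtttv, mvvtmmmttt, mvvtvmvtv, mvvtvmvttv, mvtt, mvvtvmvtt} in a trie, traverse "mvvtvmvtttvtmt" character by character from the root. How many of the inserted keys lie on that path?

2

Traverse "mvvtvmvtttvtmt" character by character; count nodes along the way that are marked as word ends.
Prefixes of the query that are stored words: "mvvtvmvtt", "mvvtvmvtttv"
Count: 2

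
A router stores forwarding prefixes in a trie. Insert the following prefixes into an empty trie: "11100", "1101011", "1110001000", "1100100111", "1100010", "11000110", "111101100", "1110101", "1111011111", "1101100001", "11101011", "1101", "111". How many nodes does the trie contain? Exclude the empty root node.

46

For each word, the new-node count is its length minus the longest prefix already in the trie:
  "11100" → 5 new (1, 1, 1, 0, 0)
  "1101011" → prefix "11" already present; 5 new (0, 1, 0, 1, 1)
  "1110001000" → prefix "11100" already present; 5 new (0, 1, 0, 0, 0)
  "1100100111" → prefix "110" already present; 7 new (0, 1, 0, 0, 1, 1, 1)
  "1100010" → prefix "1100" already present; 3 new (0, 1, 0)
  "11000110" → prefix "110001" already present; 2 new (1, 0)
  "111101100" → prefix "111" already present; 6 new (1, 0, 1, 1, 0, 0)
  "1110101" → prefix "1110" already present; 3 new (1, 0, 1)
  "1111011111" → prefix "1111011" already present; 3 new (1, 1, 1)
  "1101100001" → prefix "1101" already present; 6 new (1, 0, 0, 0, 0, 1)
  "11101011" → prefix "1110101" already present; 1 new (1)
  "1101" → prefix "1101" already present; 0 new (none)
  "111" → prefix "111" already present; 0 new (none)
Total nodes = 5 + 5 + 5 + 7 + 3 + 2 + 6 + 3 + 3 + 6 + 1 + 0 + 0 = 46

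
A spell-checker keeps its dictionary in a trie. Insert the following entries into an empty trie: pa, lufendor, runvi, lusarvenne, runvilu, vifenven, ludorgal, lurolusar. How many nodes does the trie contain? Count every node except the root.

46

For each word, the new-node count is its length minus the longest prefix already in the trie:
  "pa" → 2 new (p, a)
  "lufendor" → 8 new (l, u, f, e, n, d, o, r)
  "runvi" → 5 new (r, u, n, v, i)
  "lusarvenne" → prefix "lu" already present; 8 new (s, a, r, v, e, n, n, e)
  "runvilu" → prefix "runvi" already present; 2 new (l, u)
  "vifenven" → 8 new (v, i, f, e, n, v, e, n)
  "ludorgal" → prefix "lu" already present; 6 new (d, o, r, g, a, l)
  "lurolusar" → prefix "lu" already present; 7 new (r, o, l, u, s, a, r)
Total nodes = 2 + 8 + 5 + 8 + 2 + 8 + 6 + 7 = 46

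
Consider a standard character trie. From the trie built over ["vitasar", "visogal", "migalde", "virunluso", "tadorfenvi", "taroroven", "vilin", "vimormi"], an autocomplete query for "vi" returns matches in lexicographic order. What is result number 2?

vimormi

Words with prefix "vi", in lexicographic order: "vilin", "vimormi", "virunluso", "visogal", "vitasar"
The 2nd is vimormi.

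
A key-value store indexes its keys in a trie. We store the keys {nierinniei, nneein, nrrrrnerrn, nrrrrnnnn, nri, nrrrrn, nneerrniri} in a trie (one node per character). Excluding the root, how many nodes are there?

34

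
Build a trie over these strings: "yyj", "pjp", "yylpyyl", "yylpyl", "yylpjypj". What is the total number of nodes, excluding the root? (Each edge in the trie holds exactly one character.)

16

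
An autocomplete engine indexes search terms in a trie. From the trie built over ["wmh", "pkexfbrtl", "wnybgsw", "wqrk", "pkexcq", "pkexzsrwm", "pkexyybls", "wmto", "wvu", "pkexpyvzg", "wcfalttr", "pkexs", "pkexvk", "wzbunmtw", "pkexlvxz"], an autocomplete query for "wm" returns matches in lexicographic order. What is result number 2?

wmto

DFS of the "wm" subtree visits, in order: "wmh", "wmto"
The 2nd is wmto.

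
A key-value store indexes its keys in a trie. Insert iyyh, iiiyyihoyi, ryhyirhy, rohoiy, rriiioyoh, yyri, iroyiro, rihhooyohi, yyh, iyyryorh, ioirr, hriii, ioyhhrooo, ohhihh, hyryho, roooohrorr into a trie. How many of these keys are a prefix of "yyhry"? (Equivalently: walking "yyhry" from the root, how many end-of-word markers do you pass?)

1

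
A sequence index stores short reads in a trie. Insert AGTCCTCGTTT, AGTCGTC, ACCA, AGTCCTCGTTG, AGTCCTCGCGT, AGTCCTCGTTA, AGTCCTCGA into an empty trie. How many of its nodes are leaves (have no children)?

Leaves are exactly the stored words that no other stored word extends.
Those words: "ACCA", "AGTCCTCGA", "AGTCCTCGCGT", "AGTCCTCGTTA", "AGTCCTCGTTG", "AGTCCTCGTTT", "AGTCGTC"
Leaf count: 7

7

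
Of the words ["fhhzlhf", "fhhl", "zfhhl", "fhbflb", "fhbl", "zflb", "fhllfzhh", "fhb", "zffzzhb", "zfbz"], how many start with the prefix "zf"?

Filter for entries beginning with "zf":
Words under "zf": zfbz, zffzzhb, zfhhl, zflb
Count: 4

4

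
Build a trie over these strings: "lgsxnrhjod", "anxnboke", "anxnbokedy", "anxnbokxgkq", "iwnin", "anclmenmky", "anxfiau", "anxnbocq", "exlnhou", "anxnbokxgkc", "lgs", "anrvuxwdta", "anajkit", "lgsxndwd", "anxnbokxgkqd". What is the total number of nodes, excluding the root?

For each word, the new-node count is its length minus the longest prefix already in the trie:
  "lgsxnrhjod" → 10 new (l, g, s, x, n, r, h, j, o, d)
  "anxnboke" → 8 new (a, n, x, n, b, o, k, e)
  "anxnbokedy" → prefix "anxnboke" already present; 2 new (d, y)
  "anxnbokxgkq" → prefix "anxnbok" already present; 4 new (x, g, k, q)
  "iwnin" → 5 new (i, w, n, i, n)
  "anclmenmky" → prefix "an" already present; 8 new (c, l, m, e, n, m, k, y)
  "anxfiau" → prefix "anx" already present; 4 new (f, i, a, u)
  "anxnbocq" → prefix "anxnbo" already present; 2 new (c, q)
  "exlnhou" → 7 new (e, x, l, n, h, o, u)
  "anxnbokxgkc" → prefix "anxnbokxgk" already present; 1 new (c)
  "lgs" → prefix "lgs" already present; 0 new (none)
  "anrvuxwdta" → prefix "an" already present; 8 new (r, v, u, x, w, d, t, a)
  "anajkit" → prefix "an" already present; 5 new (a, j, k, i, t)
  "lgsxndwd" → prefix "lgsxn" already present; 3 new (d, w, d)
  "anxnbokxgkqd" → prefix "anxnbokxgkq" already present; 1 new (d)
Total nodes = 10 + 8 + 2 + 4 + 5 + 8 + 4 + 2 + 7 + 1 + 0 + 8 + 5 + 3 + 1 = 68

68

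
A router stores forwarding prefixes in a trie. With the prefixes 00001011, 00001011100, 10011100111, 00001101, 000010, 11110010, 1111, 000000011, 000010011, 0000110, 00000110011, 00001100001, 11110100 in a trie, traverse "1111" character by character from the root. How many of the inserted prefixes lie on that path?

Check each prefix of "1111" against the stored set — each match is an end-marker on the path.
Prefixes of the query that are stored words: "1111"
Count: 1

1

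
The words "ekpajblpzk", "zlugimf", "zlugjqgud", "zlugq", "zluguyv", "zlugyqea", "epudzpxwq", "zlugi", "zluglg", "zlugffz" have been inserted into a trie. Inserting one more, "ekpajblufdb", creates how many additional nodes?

The longest prefix of "ekpajblufdb" already in the trie is "ekpajbl" (length 7).
New nodes needed: |"ekpajblufdb"| − 7 = 11 − 7 = 4.

4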